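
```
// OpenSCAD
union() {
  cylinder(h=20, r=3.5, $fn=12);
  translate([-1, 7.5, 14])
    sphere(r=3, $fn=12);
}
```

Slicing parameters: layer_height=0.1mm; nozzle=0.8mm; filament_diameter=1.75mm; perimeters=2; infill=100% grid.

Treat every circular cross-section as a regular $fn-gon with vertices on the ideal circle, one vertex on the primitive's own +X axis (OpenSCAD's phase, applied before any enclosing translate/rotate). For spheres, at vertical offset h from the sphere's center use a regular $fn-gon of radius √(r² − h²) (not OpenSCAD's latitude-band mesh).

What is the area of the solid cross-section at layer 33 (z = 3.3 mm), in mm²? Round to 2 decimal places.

36.75 mm²

At z = 3.3 mm: the cylinder: section is a regular 12-gon, circumradius r=3.5 (area = (12/2)·3.500²·sin(360°/12) = 36.75 mm²); the sphere at (-1, 7.5) does not reach this height (|z−center|=10.700 > r=3); Merging all regions: only the r=3.5 cylinder is present, so the union is just that shape — area = 36.75 mm². Overall, the cross-section is a single solid region. Net area = 36.75 mm².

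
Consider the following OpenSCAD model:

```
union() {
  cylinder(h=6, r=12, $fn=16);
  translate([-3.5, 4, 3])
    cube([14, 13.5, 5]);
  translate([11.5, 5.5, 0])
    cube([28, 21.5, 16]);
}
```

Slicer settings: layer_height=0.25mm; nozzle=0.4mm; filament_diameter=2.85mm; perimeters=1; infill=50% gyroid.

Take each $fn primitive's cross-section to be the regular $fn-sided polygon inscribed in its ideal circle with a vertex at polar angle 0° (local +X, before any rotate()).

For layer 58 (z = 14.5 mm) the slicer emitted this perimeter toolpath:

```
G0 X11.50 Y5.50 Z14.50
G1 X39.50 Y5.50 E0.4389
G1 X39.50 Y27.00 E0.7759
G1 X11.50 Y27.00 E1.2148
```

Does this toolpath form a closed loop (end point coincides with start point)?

Start point (G0): (11.50, 5.50). End point (last G1): the path does not return to the start — open.

no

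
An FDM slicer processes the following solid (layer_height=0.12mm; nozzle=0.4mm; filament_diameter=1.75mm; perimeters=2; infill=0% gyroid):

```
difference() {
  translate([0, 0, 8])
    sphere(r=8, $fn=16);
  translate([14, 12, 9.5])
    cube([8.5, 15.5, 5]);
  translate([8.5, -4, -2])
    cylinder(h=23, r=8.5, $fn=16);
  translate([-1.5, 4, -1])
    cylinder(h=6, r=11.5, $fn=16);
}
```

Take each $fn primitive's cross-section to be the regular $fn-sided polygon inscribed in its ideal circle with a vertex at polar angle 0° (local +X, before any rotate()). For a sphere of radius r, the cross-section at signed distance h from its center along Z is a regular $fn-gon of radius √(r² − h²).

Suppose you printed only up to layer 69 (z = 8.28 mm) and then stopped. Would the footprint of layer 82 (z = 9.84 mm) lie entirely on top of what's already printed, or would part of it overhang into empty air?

entirely on top

Compare the two slices. At z = 8.28: the r=8 sphere contributes a regular 16-gon of circumradius √(8²−0.28²) = 7.995 (area = (16/2)·7.995²·sin(360°/16) = 195.69 mm²); the cube at (14, 12) does not reach this height (z outside [9.5, 14.5]); the r=8.5 cylinder at (8.5, -4) gives a regular 16-gon of circumradius 8.5 (constant along its height) (area = (16/2)·8.500²·sin(360°/16) = 221.19 mm²); the cylinder at (-1.5, 4) does not reach this height (z outside [-1, 5]); After the difference (first − rest): starting from the r=8 sphere (195.69 mm²), the r=8.5 cylinder at (8.5, -4) partially overlaps it — only the 64.22 mm² overlap (of its 221.19 mm²) is removed, clipping the outline — area = 131.47 mm². At z = 9.84: the r=8 sphere contributes a regular 16-gon of circumradius √(8²−1.84²) = 7.786 (area = (16/2)·7.786²·sin(360°/16) = 185.57 mm²); the 8.5×15.5 cube at (14, 12) contributes its full rectangle (area 131.75 mm²); the r=8.5 cylinder at (8.5, -4) contributes a regular 16-gon of circumradius 8.5 (area = (16/2)·8.500²·sin(360°/16) = 221.19 mm²); the cylinder at (-1.5, 4) is absent (z outside [-1, 5]); Subtracting the remaining from the first: starting from the r=8 sphere (185.57 mm²), the 8.5×15.5 cube at (14, 12) misses the remaining region (no effect); the r=8.5 cylinder at (8.5, -4) partially overlaps it — only the 60.99 mm² overlap (of its 221.19 mm²) is removed, clipping the outline — area = 124.58 mm². Checking containment: the cross-section at z = 9.84 is a subset of the cross-section at z = 8.28.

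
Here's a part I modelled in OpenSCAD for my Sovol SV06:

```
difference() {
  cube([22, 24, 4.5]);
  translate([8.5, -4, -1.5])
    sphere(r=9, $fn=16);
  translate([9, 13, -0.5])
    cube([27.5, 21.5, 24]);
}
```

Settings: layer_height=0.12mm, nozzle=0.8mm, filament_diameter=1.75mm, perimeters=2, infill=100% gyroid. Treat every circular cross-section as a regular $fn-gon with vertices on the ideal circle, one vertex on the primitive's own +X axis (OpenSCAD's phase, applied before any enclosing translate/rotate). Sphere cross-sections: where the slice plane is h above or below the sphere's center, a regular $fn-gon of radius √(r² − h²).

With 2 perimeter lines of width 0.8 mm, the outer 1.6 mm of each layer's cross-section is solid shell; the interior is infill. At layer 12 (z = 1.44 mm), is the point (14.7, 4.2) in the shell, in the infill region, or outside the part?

infill

At z = 1.44 mm: the cube is present — its section is the full 22×24 rectangle; the sphere at (8.5, -4): section is a regular 16-gon, circumradius = √(r²−h²) = √(9²−2.94²) = 8.506; the cube at (9, 13) (footprint 27.5×21.5) is included at this height; Taking the first minus the rest: starting from the 22×24 cube, the r=9 sphere at (8.5, -4) partially overlaps it — only the 46.15 mm² overlap (of its 221.52 mm²) is removed, clipping the outline; the 27.5×21.5 cube at (9, 13) partially overlaps it — only the 143.00 mm² overlap (of its 591.25 mm²) is removed, clipping the outline — 1 connected region. Overall, the cross-section is a single solid region. The nearest boundary edge runs (14.51, 2.01)→(11.76, 3.86); distance from the point to it = 1.92 mm. The point is inside the cross-section and 1.92 mm from the nearest boundary — more than the 1.6 mm shell width (2 × 0.8), so it's in the infill interior.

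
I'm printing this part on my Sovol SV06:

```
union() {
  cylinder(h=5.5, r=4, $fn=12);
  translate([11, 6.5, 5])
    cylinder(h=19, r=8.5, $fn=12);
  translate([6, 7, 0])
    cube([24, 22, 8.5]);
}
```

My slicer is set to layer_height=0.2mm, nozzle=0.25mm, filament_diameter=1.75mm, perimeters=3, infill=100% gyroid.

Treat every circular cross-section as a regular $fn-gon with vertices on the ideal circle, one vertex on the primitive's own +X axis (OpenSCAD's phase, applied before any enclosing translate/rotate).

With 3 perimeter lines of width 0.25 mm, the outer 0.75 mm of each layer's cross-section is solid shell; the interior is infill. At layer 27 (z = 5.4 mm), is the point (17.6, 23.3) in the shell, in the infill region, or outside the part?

infill

At z = 5.4 mm: the r=4 cylinder gives a regular 12-gon of circumradius 4 (constant along its height); the cylinder at (11, 6.5): section is a regular 12-gon, circumradius r=8.5; the cube at (6, 7) is present — its section is the full 24×22 rectangle; Taking the union: the regions partially overlap (shared area 86.42 mm²), so overlapping operands fuse into one piece — 2 connected regions. Overall, the cross-section has 2 separate islands. The nearest boundary edge runs (6.00, 29.00)→(30.00, 29.00); distance from the point to it = 5.70 mm. (Shell/infill is judged within the island containing the point — the largest one.) The point is inside the cross-section and 5.70 mm from the nearest boundary — more than the 0.75 mm shell width (3 × 0.25), so it's in the infill interior.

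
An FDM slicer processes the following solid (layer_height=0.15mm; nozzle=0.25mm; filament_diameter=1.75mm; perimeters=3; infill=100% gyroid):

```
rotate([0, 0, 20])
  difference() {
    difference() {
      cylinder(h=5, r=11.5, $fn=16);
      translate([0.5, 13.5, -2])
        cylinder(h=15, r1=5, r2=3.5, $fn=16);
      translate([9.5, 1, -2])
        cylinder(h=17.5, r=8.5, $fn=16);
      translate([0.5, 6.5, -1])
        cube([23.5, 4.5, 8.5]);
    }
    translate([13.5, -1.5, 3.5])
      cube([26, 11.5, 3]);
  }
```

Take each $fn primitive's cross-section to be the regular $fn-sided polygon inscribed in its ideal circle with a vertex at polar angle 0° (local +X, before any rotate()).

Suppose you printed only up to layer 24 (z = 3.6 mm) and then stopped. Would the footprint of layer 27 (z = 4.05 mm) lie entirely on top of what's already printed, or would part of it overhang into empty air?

Compare the two slices. At z = 3.6: the r=11.5 cylinder contributes a regular 16-gon of circumradius 11.5 (area = (16/2)·11.500²·sin(360°/16) = 404.88 mm²); the cone at (0.5, 13.5) (r1=5→r2=3.5) has section circumradius 4.440 here — a regular 16-gon (area = (16/2)·4.440²·sin(360°/16) = 60.35 mm²); the r=8.5 cylinder at (9.5, 1) gives a regular 16-gon of circumradius 8.5 (constant along its height) (area = (16/2)·8.500²·sin(360°/16) = 221.19 mm²); the 23.5×4.5 cube at (0.5, 6.5) contributes its full rectangle (area 105.75 mm²); Subtracting the remaining from the first: starting from the r=11.5 cylinder (404.88 mm²), the cone at (0.5, 13.5) partially overlaps it — only the 10.54 mm² overlap (of its 60.35 mm²) is removed, clipping the outline; the r=8.5 cylinder at (9.5, 1) partially overlaps it — only the 121.87 mm² overlap (of its 221.19 mm²) is removed, clipping the outline; the 23.5×4.5 cube at (0.5, 6.5) partially overlaps it — only the 15.26 mm² overlap (of its 105.75 mm²) is removed, clipping the outline — area = 257.21 mm²; the 26×11.5 cube at (13.5, -1.5) contributes its full rectangle (area 299.00 mm²); Taking the first minus the rest: starting from that combined region (257.21 mm²), the 26×11.5 cube at (13.5, -1.5) misses the remaining region (no effect) — area = 257.21 mm²; (rotated 20° about Z; rotation is an isometry so areas/perimeters/island counts are preserved). At z = 4.05: the r=11.5 cylinder gives a regular 16-gon of circumradius 11.5 (constant along its height) (area = (16/2)·11.500²·sin(360°/16) = 404.88 mm²); the cone at (0.5, 13.5) contributes a regular 16-gon of circumradius 4.395 (interpolated between r1=5 and r2=3.5 at t=0.403) (area = (16/2)·4.395²·sin(360°/16) = 59.14 mm²); the cylinder at (9.5, 1): section is a regular 16-gon, circumradius r=8.5 (area = (16/2)·8.500²·sin(360°/16) = 221.19 mm²); the cube at (0.5, 6.5) (footprint 23.5×4.5) is included at this height (area 105.75 mm²); Taking the first minus the rest: starting from the r=11.5 cylinder (404.88 mm²), the cone at (0.5, 13.5) partially overlaps it — only the 10.19 mm² overlap (of its 59.14 mm²) is removed, clipping the outline; the r=8.5 cylinder at (9.5, 1) partially overlaps it — only the 121.87 mm² overlap (of its 221.19 mm²) is removed, clipping the outline; the 23.5×4.5 cube at (0.5, 6.5) partially overlaps it — only the 15.43 mm² overlap (of its 105.75 mm²) is removed, clipping the outline — area = 257.39 mm²; the cube at (13.5, -1.5) (footprint 26×11.5) is included at this height (area 299.00 mm²); Subtracting the remaining from the first: starting from the result so far (257.39 mm²), the 26×11.5 cube at (13.5, -1.5) misses the remaining region (no effect) — area = 257.39 mm²; (rotated 20° about Z; rotation is an isometry so areas/perimeters/island counts are preserved). Checking containment: the cross-section at z = 4.05 is a subset of the cross-section at z = 3.6.

entirely on top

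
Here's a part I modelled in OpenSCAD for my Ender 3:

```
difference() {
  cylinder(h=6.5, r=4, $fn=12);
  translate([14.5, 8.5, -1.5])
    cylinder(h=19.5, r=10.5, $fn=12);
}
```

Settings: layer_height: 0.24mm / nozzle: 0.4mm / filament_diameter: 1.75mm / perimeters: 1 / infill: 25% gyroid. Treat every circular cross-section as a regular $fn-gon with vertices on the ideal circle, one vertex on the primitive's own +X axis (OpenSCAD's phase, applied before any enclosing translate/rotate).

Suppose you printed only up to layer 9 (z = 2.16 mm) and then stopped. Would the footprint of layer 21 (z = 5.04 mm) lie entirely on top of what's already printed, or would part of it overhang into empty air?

entirely on top

Compare the two slices. At z = 2.16: the cylinder: section is a regular 12-gon, circumradius r=4 (area = (12/2)·4.000²·sin(360°/12) = 48.00 mm²); the r=10.5 cylinder at (14.5, 8.5) gives a regular 12-gon of circumradius 10.5 (constant along its height) (area = (12/2)·10.500²·sin(360°/12) = 330.75 mm²); Subtracting the remaining from the first: starting from the r=4 cylinder (48.00 mm²), the r=10.5 cylinder at (14.5, 8.5) misses the remaining region (no effect) — area = 48.00 mm². At z = 5.04: the r=4 cylinder gives a regular 12-gon of circumradius 4 (constant along its height) (area = (12/2)·4.000²·sin(360°/12) = 48.00 mm²); the r=10.5 cylinder at (14.5, 8.5) gives a regular 12-gon of circumradius 10.5 (constant along its height) (area = (12/2)·10.500²·sin(360°/12) = 330.75 mm²); Subtracting the remaining from the first: starting from the r=4 cylinder (48.00 mm²), the r=10.5 cylinder at (14.5, 8.5) misses the remaining region (no effect) — area = 48.00 mm². Checking containment: the cross-section at z = 5.04 is a subset of the cross-section at z = 2.16.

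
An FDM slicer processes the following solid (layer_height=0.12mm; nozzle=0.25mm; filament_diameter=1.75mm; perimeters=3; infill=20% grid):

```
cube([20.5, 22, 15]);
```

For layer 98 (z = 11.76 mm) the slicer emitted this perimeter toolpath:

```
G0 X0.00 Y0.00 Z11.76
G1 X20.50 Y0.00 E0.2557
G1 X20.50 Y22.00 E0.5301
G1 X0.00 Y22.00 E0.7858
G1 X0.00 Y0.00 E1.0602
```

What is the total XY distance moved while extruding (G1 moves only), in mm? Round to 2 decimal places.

Sum the Euclidean lengths of each G1 segment: total = 85.00 mm.

85.00 mm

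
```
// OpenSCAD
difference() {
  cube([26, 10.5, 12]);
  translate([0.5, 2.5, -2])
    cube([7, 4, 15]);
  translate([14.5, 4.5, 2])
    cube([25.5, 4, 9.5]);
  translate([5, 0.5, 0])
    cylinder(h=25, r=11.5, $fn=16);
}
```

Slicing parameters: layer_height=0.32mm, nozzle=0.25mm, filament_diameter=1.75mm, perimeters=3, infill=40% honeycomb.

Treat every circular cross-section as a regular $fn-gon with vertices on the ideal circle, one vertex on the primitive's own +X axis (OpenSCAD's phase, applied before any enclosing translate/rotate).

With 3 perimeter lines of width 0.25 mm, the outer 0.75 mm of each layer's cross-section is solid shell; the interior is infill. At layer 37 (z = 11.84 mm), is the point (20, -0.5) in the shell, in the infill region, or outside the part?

outside

At z = 11.84 mm: the cube is present — its section is the full 26×10.5 rectangle; the cube at (0.5, 2.5) (footprint 7×4) is included at this height; the cube at (14.5, 4.5) does not reach this height (z outside [2, 11.5]); the cylinder at (5, 0.5): section is a regular 16-gon, circumradius r=11.5; Taking the first minus the rest: starting from the 26×10.5 cube, the 7×4 cube at (0.5, 2.5) lies wholly inside it (removes its full 28.00 mm² and its 22.00 mm outline becomes a hole wall); the r=11.5 cylinder at (5, 0.5) partially overlaps it — only the 126.48 mm² overlap (of its 404.88 mm²) is removed, clipping the outline — 1 connected region. Overall, the cross-section is a single solid region. The nearest boundary edge runs (26.00, 0.00)→(16.40, 0.00); distance from the point to it = 0.50 mm. The point is not inside any of the regions above, so it lies outside the cross-section (0.50 mm from the nearest boundary).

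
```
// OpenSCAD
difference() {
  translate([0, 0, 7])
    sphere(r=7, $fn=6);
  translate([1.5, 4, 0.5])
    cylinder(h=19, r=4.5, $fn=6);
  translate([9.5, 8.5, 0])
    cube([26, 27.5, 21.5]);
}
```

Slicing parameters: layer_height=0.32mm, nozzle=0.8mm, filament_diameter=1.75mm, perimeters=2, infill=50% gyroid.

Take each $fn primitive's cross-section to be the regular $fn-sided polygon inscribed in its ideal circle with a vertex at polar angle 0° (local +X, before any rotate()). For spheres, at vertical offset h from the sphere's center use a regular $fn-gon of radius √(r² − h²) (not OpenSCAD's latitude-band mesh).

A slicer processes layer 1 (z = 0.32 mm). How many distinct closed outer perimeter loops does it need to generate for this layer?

1

At z = 0.32 mm: the r=7 sphere slices to a regular 6-gon of circumradius 2.092 (√(r²−h²) with h=6.68 from center); the cylinder at (1.5, 4) is not intersected at this z (z outside [0.5, 19.5]); the cube at (9.5, 8.5) (footprint 26×27.5) is included at this height; Subtracting the remaining from the first: starting from the r=7 sphere, the 26×27.5 cube at (9.5, 8.5) misses the remaining region (no effect) — 1 connected region. The result has 1 disconnected region.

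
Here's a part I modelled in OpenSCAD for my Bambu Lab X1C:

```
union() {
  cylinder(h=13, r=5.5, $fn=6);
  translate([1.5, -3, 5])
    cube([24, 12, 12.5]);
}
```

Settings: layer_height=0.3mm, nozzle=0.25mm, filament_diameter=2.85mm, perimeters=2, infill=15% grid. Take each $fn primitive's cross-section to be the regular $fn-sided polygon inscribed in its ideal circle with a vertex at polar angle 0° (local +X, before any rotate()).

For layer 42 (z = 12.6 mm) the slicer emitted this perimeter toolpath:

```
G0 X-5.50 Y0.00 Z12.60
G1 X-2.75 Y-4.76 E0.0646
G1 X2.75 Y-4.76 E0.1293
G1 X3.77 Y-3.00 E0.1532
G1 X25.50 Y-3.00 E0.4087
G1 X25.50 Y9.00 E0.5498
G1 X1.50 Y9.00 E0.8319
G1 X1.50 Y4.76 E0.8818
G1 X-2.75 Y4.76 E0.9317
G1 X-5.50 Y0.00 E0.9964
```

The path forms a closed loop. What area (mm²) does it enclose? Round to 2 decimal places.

Apply the shoelace formula to the sequence of (X, Y) vertices; enclosed area = 344.65 mm².

344.65 mm²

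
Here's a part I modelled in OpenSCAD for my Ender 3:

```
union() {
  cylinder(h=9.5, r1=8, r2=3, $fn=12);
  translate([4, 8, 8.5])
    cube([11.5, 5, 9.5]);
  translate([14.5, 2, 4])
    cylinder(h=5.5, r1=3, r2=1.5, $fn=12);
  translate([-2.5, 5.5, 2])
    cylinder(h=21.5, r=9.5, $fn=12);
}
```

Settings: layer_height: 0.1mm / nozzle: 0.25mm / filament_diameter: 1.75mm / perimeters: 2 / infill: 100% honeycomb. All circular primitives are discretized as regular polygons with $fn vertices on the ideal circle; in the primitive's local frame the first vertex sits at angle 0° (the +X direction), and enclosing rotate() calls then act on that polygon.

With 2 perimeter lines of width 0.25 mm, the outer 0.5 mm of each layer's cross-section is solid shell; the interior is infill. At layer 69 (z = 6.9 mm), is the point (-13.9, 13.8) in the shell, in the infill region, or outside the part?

outside

At z = 6.9 mm: the cone contributes a regular 12-gon of circumradius 4.368 (interpolated between r1=8 and r2=3 at t=0.726); the cube at (4, 8) does not reach this height (z outside [8.5, 18]); the cone at (14.5, 2): at t=0.527 of its height the radius interpolates to r₁+(r₂−r₁)t = 2.209, giving a regular 12-gon of that circumradius; the r=9.5 cylinder at (-2.5, 5.5) gives a regular 12-gon of circumradius 9.5 (constant along its height); Taking the union: the regions partially overlap (shared area 52.21 mm²), so overlapping operands fuse into one piece — 2 connected regions. Overall, the cross-section has 2 separate islands. The nearest boundary edge runs (-10.73, 10.25)→(-7.25, 13.73); distance from the point to it = 4.75 mm. The point is not inside any of the regions above, so it lies outside the cross-section (4.75 mm from the nearest boundary).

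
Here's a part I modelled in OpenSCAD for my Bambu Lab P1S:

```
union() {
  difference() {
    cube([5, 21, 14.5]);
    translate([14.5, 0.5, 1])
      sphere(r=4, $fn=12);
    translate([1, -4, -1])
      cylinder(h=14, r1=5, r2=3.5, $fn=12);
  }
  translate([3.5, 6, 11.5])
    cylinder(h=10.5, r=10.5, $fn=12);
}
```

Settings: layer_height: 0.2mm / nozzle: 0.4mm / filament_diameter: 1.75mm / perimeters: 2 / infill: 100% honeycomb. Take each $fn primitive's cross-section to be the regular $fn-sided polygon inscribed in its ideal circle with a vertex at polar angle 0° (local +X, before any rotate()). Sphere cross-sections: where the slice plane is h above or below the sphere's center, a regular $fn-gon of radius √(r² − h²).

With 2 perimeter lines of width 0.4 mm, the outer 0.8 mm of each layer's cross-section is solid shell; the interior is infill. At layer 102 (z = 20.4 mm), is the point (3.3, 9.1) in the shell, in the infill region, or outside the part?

infill

At z = 20.4 mm: the cube is absent (z outside [0, 14.5]); the sphere at (14.5, 0.5) is absent (|z−center|=19.400 > r=4); the cone at (1, -4) is not intersected at this z (z outside [-1, 13]); Taking the first minus the rest: the first operand is absent here, so nothing remains; the r=10.5 cylinder at (3.5, 6) contributes a regular 12-gon of circumradius 10.5; Combining (union): only the r=10.5 cylinder at (3.5, 6) is present, so the union is just that shape — 1 connected region. Overall, the cross-section is a single solid region. The nearest boundary edge runs (3.50, 16.50)→(-1.75, 15.09); distance from the point to it = 7.10 mm. The point is inside the cross-section and 7.10 mm from the nearest boundary — more than the 0.8 mm shell width (2 × 0.4), so it's in the infill interior.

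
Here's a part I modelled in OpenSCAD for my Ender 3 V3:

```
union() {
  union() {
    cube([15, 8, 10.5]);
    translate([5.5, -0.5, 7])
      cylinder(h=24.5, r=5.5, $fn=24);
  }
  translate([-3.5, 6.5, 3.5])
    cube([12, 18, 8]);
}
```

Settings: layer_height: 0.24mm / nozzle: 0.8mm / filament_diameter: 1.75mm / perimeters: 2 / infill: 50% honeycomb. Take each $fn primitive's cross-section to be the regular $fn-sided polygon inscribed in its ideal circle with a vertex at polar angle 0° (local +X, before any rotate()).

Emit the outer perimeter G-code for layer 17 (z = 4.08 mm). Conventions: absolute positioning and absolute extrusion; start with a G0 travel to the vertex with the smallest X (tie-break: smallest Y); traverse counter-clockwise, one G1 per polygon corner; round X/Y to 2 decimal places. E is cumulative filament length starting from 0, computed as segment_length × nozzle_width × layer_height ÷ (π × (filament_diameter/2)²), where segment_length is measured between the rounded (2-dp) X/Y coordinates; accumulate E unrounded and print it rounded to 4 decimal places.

At z = 4.08 mm: the cube (footprint 15×8) is included at this height; the cylinder at (5.5, -0.5) does not reach this height (z outside [7, 31.5]); Combining (union): only the 15×8 cube is present, so the union is just that shape — 1 connected region; the cube at (-3.5, 6.5) is present — its section is the full 12×18 rectangle; Taking the union: the regions partially overlap (shared area 12.75 mm²), so overlapping operands fuse into one piece — 1 connected region. The outline is a single polygon with 8 vertices. Extrusion per mm of travel: 0.8 × 0.24 / (π × 0.875²) = 0.079824. Accumulating E over each segment gives final E = 6.8649.

G0 X-3.50 Y6.50 Z4.08
G1 X0.00 Y6.50 E0.2794
G1 X0.00 Y0.00 E0.7982
G1 X15.00 Y0.00 E1.9956
G1 X15.00 Y8.00 E2.6342
G1 X8.50 Y8.00 E3.1531
G1 X8.50 Y24.50 E4.4702
G1 X-3.50 Y24.50 E5.4281
G1 X-3.50 Y6.50 E6.8649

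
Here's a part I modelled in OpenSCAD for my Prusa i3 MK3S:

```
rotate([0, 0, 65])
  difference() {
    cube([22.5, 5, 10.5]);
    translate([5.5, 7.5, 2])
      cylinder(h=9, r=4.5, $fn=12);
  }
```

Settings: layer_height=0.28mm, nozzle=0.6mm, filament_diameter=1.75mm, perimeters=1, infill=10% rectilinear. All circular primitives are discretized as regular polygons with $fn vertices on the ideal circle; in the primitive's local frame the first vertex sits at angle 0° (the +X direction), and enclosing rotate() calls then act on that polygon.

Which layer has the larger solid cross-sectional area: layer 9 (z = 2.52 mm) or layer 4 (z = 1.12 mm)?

Layer 9 (z = 2.52): the cube (footprint 22.5×5) is included at this height (area 112.50 mm²); the r=4.5 cylinder at (5.5, 7.5) contributes a regular 12-gon of circumradius 4.5 (area = (12/2)·4.500²·sin(360°/12) = 60.75 mm²); After the difference (first − rest): starting from the 22.5×5 cube (112.50 mm²), the r=4.5 cylinder at (5.5, 7.5) partially overlaps it — only the 9.60 mm² overlap (of its 60.75 mm²) is removed, clipping the outline — area = 102.90 mm²; (whole slice rotated 65° about Z — lengths, areas and connectivity unchanged). So its area = 102.90 mm². Layer 4 (z = 1.12): the cube is present — its section is the full 22.5×5 rectangle (area 112.50 mm²); the cylinder at (5.5, 7.5) is absent (z outside [2, 11]); Taking the first minus the rest: none of the subtracted shapes is present at this height, so the 22.5×5 cube is unchanged — area = 112.50 mm²; (rotated 65° about Z; rotation is an isometry so areas/perimeters/island counts are preserved). So its area = 112.50 mm². Layer 4 is larger (112.50 vs 102.90 mm²).

layer 4 (z = 1.12 mm)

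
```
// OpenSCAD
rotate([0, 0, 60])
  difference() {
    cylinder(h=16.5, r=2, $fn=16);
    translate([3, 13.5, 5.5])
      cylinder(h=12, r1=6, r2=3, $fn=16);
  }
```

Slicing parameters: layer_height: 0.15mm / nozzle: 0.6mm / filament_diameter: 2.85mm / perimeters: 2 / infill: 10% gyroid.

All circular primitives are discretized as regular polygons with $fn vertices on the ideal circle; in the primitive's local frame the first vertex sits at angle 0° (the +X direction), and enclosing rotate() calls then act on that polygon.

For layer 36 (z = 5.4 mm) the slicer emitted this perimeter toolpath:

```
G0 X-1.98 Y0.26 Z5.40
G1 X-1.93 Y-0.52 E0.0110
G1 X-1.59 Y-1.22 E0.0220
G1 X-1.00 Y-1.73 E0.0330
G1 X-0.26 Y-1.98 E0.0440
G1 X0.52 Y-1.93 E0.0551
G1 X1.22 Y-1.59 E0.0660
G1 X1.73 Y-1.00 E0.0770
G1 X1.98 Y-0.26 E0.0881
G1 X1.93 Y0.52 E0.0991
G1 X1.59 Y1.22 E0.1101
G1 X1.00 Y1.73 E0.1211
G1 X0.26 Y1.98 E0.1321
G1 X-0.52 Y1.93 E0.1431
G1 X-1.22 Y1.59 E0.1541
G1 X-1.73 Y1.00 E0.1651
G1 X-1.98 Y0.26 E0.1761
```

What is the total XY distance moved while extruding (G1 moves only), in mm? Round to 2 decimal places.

Sum the Euclidean lengths of each G1 segment: total = 12.48 mm.

12.48 mm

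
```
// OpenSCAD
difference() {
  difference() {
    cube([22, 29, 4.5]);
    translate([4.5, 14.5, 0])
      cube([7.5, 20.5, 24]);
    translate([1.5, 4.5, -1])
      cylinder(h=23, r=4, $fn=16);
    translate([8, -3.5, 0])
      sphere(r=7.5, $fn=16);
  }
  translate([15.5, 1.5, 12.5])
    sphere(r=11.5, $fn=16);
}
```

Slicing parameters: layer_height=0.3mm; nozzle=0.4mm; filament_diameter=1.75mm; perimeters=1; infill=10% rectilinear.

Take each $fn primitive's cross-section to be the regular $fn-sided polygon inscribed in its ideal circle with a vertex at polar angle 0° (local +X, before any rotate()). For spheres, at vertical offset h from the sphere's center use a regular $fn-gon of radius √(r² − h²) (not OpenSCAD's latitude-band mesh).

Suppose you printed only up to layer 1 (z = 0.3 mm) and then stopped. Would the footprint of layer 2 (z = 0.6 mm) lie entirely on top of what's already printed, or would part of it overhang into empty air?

entirely on top

Compare the two slices. At z = 0.3: the cube (footprint 22×29) is included at this height (area 638.00 mm²); the cube at (4.5, 14.5) is present — its section is the full 7.5×20.5 rectangle (area 153.75 mm²); the r=4 cylinder at (1.5, 4.5) gives a regular 16-gon of circumradius 4 (constant along its height) (area = (16/2)·4.000²·sin(360°/16) = 48.98 mm²); the sphere at (8, -3.5): section is a regular 16-gon, circumradius = √(r²−h²) = √(7.5²−0.3²) = 7.494 (area = (16/2)·7.494²·sin(360°/16) = 171.93 mm²); Subtracting the remaining from the first: starting from the 22×29 cube (638.00 mm²), the 7.5×20.5 cube at (4.5, 14.5) partially overlaps it — only the 108.75 mm² overlap (of its 153.75 mm²) is removed, clipping the outline; the r=4 cylinder at (1.5, 4.5) partially overlaps it — only the 36.04 mm² overlap (of its 48.98 mm²) is removed, clipping the outline; the r=7.5 sphere at (8, -3.5) partially overlaps it — only the 32.98 mm² overlap (of its 171.93 mm²) is removed, clipping the outline — area = 460.22 mm²; the sphere at (15.5, 1.5) is not intersected at this z (|z−center|=12.200 > r=11.5); Taking the first minus the rest: none of the subtracted shapes is present at this height, so that combined region is unchanged — area = 460.22 mm². At z = 0.6: the cube is present — its section is the full 22×29 rectangle (area 638.00 mm²); the cube at (4.5, 14.5) is present — its section is the full 7.5×20.5 rectangle (area 153.75 mm²); the r=4 cylinder at (1.5, 4.5) gives a regular 16-gon of circumradius 4 (constant along its height) (area = (16/2)·4.000²·sin(360°/16) = 48.98 mm²); the r=7.5 sphere at (8, -3.5) contributes a regular 16-gon of circumradius √(7.5²−0.6²) = 7.476 (area = (16/2)·7.476²·sin(360°/16) = 171.11 mm²); Taking the first minus the rest: starting from the 22×29 cube (638.00 mm²), the 7.5×20.5 cube at (4.5, 14.5) partially overlaps it — only the 108.75 mm² overlap (of its 153.75 mm²) is removed, clipping the outline; the r=4 cylinder at (1.5, 4.5) partially overlaps it — only the 36.04 mm² overlap (of its 48.98 mm²) is removed, clipping the outline; the r=7.5 sphere at (8, -3.5) partially overlaps it — only the 32.78 mm² overlap (of its 171.11 mm²) is removed, clipping the outline — area = 460.42 mm²; the sphere at (15.5, 1.5) is absent (|z−center|=11.900 > r=11.5); After the difference (first − rest): none of the subtracted shapes is present at this height, so that combined region is unchanged — area = 460.42 mm². Checking containment: the cross-section at z = 0.6 is a subset of the cross-section at z = 0.3.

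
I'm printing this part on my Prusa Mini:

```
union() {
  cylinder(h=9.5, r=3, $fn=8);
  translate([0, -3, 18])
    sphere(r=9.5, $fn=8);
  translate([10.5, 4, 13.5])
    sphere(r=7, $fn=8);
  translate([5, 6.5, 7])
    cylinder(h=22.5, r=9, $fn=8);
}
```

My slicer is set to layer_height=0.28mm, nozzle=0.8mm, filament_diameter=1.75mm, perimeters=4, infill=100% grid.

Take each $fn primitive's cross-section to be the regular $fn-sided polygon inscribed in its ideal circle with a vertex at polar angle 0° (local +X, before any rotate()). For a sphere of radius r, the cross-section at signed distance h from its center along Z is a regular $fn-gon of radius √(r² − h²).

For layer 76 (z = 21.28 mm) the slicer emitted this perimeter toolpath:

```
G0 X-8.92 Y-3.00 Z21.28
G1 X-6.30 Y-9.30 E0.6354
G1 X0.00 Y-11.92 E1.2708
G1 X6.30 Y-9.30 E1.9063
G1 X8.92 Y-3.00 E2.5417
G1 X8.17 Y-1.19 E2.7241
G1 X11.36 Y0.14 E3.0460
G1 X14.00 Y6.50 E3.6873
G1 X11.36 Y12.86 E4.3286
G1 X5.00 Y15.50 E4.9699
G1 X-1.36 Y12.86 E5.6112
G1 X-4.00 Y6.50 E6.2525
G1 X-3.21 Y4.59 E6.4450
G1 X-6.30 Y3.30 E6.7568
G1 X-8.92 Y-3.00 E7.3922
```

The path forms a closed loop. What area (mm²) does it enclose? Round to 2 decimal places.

396.93 mm²

Apply the shoelace formula to the sequence of (X, Y) vertices; enclosed area = 396.93 mm².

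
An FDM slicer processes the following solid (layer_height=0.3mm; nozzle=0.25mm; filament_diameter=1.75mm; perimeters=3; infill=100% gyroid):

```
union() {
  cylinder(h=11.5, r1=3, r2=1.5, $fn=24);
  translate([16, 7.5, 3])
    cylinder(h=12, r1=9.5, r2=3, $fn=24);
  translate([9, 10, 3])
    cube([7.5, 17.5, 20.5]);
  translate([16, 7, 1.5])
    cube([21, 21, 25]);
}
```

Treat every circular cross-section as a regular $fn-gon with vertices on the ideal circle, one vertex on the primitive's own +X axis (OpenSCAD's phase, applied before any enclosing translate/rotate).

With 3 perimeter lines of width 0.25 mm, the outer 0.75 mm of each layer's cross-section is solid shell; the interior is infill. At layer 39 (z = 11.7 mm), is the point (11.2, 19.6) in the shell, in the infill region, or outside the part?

infill

At z = 11.7 mm: the cone does not reach this height (z outside [0, 11.5]); the cone at (16, 7.5) (r1=9.5→r2=3) has section circumradius 4.788 here — a regular 24-gon; the 7.5×17.5 cube at (9, 10) contributes its full rectangle; the cube at (16, 7) is present — its section is the full 21×21 rectangle; Merging all regions: the regions partially overlap (shared area 35.39 mm²), so overlapping operands fuse into one piece — 1 connected region. Overall, the cross-section is a single solid region. The nearest boundary edge runs (9.00, 10.00)→(9.00, 27.50); distance from the point to it = 2.20 mm. The point is inside the cross-section and 2.20 mm from the nearest boundary — more than the 0.75 mm shell width (3 × 0.25), so it's in the infill interior.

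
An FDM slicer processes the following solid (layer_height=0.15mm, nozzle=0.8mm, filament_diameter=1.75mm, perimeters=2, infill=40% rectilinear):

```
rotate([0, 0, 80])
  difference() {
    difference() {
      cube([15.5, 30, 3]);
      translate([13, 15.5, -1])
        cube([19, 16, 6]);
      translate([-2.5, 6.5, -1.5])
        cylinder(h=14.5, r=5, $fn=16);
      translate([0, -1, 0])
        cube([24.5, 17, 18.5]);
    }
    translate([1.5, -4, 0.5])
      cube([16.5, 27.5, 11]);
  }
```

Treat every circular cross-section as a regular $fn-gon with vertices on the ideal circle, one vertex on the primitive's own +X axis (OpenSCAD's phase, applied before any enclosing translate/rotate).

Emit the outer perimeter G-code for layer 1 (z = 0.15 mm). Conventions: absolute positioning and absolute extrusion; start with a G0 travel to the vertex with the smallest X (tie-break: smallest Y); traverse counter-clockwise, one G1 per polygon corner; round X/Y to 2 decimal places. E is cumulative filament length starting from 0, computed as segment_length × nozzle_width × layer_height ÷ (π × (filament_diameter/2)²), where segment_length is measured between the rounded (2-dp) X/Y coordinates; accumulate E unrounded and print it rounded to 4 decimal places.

At z = 0.15 mm: the cube is present — its section is the full 15.5×30 rectangle; the 19×16 cube at (13, 15.5) contributes its full rectangle; the r=5 cylinder at (-2.5, 6.5) gives a regular 16-gon of circumradius 5 (constant along its height); the cube at (0, -1) is present — its section is the full 24.5×17 rectangle; Taking the first minus the rest: starting from the 15.5×30 cube, the 19×16 cube at (13, 15.5) partially overlaps it — only the 36.25 mm² overlap (of its 304.00 mm²) is removed, clipping the outline; the r=5 cylinder at (-2.5, 6.5) partially overlaps it — only the 14.67 mm² overlap (of its 76.54 mm²) is removed, clipping the outline; the 24.5×17 cube at (0, -1) partially overlaps it — only the 232.08 mm² overlap (of its 416.50 mm²) is removed, clipping the outline — 1 connected region; the cube at (1.5, -4) does not reach this height (z outside [0.5, 11.5]); Subtracting the remaining from the first: none of the subtracted shapes is present at this height, so that combined region is unchanged — 1 connected region; (rotated 80° about Z; rotation is an isometry so areas/perimeters/island counts are preserved). The outline is a single polygon with 4 vertices. Extrusion per mm of travel: 0.8 × 0.15 / (π × 0.875²) = 0.049890. Accumulating E over each segment gives final E = 2.6935.

G0 X-29.54 Y5.21 Z0.15
G1 X-15.76 Y2.78 E0.6981
G1 X-13.50 Y15.58 E1.3466
G1 X-27.29 Y18.01 E2.0452
G1 X-29.54 Y5.21 E2.6935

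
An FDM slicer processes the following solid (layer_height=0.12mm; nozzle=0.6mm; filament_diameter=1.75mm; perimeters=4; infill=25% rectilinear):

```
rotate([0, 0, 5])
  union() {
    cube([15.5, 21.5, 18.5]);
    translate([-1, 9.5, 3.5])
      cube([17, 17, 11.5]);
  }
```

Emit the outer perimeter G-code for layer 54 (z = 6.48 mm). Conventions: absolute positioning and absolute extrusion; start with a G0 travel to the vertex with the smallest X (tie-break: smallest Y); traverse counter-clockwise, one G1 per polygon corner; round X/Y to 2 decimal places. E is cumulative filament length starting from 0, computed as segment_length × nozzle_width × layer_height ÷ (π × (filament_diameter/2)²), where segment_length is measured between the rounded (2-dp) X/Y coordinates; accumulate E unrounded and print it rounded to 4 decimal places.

G0 X-3.31 Y26.31 Z6.48
G1 X-1.82 Y9.38 E0.5087
G1 X-0.83 Y9.46 E0.5385
G1 X0.00 Y0.00 E0.8227
G1 X15.44 Y1.35 E1.2867
G1 X14.61 Y10.81 E1.5710
G1 X15.11 Y10.86 E1.5860
G1 X13.63 Y27.79 E2.0947
G1 X-3.31 Y26.31 E2.6037

At z = 6.48 mm: the 15.5×21.5 cube contributes its full rectangle; the 17×17 cube at (-1, 9.5) contributes its full rectangle; Combining (union): the regions partially overlap (shared area 186.00 mm²), so overlapping operands fuse into one piece — 1 connected region; (rotated 5° about Z; rotation is an isometry so areas/perimeters/island counts are preserved). The outline is a single polygon with 8 vertices. Extrusion per mm of travel: 0.6 × 0.12 / (π × 0.875²) = 0.029934. Accumulating E over each segment gives final E = 2.6037.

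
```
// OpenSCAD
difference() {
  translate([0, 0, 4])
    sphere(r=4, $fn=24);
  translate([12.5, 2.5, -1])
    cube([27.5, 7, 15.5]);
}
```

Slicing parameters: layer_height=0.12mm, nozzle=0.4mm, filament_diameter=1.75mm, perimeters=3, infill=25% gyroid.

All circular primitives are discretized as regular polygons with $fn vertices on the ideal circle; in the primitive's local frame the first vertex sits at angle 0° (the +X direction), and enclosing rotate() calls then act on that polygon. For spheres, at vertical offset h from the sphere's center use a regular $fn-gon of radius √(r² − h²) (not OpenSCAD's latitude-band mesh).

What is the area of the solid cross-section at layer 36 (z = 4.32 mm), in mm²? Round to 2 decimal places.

49.38 mm²

At z = 4.32 mm: the r=4 sphere contributes a regular 24-gon of circumradius √(4²−0.32²) = 3.987 (area = (24/2)·3.987²·sin(360°/24) = 49.38 mm²); the cube at (12.5, 2.5) is present — its section is the full 27.5×7 rectangle (area 192.50 mm²); After the difference (first − rest): starting from the r=4 sphere (49.38 mm²), the 27.5×7 cube at (12.5, 2.5) misses the remaining region (no effect) — area = 49.38 mm². Overall, the cross-section is a single solid region. Net area = 49.38 mm².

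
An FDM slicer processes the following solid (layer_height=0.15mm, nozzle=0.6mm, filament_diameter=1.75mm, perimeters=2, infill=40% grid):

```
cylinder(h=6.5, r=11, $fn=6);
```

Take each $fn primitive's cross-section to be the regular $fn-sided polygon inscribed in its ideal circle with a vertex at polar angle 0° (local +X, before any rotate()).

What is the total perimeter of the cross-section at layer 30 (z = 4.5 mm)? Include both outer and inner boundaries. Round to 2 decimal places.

66.00 mm

At z = 4.5 mm: the r=11 cylinder contributes a regular 6-gon of circumradius 11 (perimeter = 2·6·11.000·sin(180°/6) = 66.00 mm). Overall, the cross-section is a single solid region. Total boundary length (outer) = 66.00 mm.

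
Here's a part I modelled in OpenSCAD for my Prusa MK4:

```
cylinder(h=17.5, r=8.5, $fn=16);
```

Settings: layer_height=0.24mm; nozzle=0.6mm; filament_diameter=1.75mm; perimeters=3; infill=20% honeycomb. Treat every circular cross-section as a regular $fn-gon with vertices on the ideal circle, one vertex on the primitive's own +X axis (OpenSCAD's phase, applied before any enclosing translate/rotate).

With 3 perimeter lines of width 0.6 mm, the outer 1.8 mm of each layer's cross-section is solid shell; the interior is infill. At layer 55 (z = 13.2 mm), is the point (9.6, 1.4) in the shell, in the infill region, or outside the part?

At z = 13.2 mm: the r=8.5 cylinder gives a regular 16-gon of circumradius 8.5 (constant along its height). Overall, the cross-section is a single solid region. The nearest boundary edge runs (8.50, 0.00)→(7.85, 3.25); distance from the point to it = 1.35 mm. The point is not inside any of the regions above, so it lies outside the cross-section (1.35 mm from the nearest boundary).

outside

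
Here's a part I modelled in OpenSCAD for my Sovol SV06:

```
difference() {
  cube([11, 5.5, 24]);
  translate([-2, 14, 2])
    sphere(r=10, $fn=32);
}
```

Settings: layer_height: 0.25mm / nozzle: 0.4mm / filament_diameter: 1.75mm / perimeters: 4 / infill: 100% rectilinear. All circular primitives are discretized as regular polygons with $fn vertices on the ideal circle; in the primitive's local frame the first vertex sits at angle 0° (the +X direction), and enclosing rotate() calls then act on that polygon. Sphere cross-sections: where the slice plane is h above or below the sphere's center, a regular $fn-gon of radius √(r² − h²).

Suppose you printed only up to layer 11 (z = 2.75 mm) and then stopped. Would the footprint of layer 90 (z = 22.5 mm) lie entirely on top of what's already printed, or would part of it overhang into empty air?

Compare the two slices. At z = 2.75: the 11×5.5 cube contributes its full rectangle (area 60.50 mm²); the sphere at (-2, 14): section is a regular 32-gon, circumradius = √(r²−h²) = √(10²−0.75²) = 9.972 (area = (32/2)·9.972²·sin(360°/32) = 310.39 mm²); Subtracting the remaining from the first: starting from the 11×5.5 cube (60.50 mm²), the r=10 sphere at (-2, 14) partially overlaps it — only the 2.27 mm² overlap (of its 310.39 mm²) is removed, clipping the outline — area = 58.23 mm². At z = 22.5: the cube (footprint 11×5.5) is included at this height (area 60.50 mm²); the sphere at (-2, 14) does not reach this height (|z−center|=20.500 > r=10); Subtracting the remaining from the first: none of the subtracted shapes is present at this height, so the 11×5.5 cube is unchanged — area = 60.50 mm². Checking containment: at z = 22.5 the cross-section extends beyond the z = 2.75 cross-section by about 2.27 mm².

part overhangs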